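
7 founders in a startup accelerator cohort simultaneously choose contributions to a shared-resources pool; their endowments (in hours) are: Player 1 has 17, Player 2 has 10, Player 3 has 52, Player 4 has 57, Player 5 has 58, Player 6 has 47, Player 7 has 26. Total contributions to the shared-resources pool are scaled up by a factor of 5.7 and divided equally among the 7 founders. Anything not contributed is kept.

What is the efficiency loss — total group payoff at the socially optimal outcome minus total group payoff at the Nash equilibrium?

The private return per contributed unit is 5.7/7 = 0.8143 < 1 for every player regardless of endowment, so the Nash equilibrium is zero contribution and the group total is Σ E_j = 17 + 10 + 52 + 57 + 58 + 47 + 26 = 267.
Each contributed unit returns 5.700 to the group, so the social optimum is full contribution by everyone: group total = 5.700 × 267 = 1521.90.
Efficiency loss = (5.700 − 1) × 267 = 1254.90.

1254.90 hours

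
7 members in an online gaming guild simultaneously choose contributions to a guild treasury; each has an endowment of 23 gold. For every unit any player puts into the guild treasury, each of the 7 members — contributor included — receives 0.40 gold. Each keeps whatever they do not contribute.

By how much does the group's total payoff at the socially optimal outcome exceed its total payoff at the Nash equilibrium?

The private return per contributed unit is 0.40 < 1, so contributing 0 is dominant for every player. At the Nash equilibrium everyone keeps their 23, and the group total is 7 × 23 = 161.
Each contributed unit returns 2.800 to the group as a whole (0.40 to each of 7 players), which exceeds 1, so the social optimum is full contribution: group total = 2.800 × 161 = 450.80.
Efficiency loss = 450.80 − 161 = 289.80.

289.80 gold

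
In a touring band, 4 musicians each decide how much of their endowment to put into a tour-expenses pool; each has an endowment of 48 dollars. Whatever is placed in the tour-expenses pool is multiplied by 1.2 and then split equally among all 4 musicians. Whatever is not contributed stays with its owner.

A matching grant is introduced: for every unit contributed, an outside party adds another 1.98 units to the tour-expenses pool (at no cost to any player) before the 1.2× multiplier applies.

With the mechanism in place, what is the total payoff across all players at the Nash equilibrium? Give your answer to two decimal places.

With the mechanism, a contributed unit returns 1.2 × 2.98 / 4 = 0.8940 per unit of net cost — still below 1 — so contributing 0 remains dominant for every player.
Everyone keeps their endowment and the group total is 4 × 48 = 192.

192.00 dollars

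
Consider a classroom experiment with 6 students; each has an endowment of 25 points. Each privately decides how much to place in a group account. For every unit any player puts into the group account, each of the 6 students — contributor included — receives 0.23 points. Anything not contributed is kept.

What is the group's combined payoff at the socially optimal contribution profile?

Each contributed unit returns 1.380 to the group as a whole (0.23 to each of 6 players), which exceeds 1, so the social optimum is full contribution: group total = 1.380 × 150 = 207.00.

207.00 points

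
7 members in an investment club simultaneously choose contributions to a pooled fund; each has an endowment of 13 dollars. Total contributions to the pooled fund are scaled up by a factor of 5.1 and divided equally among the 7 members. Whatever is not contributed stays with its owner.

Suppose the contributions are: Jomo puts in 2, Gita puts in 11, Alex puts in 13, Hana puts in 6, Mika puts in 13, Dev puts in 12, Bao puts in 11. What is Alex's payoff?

49.54 dollars

Total contributed: 2 + 11 + 13 + 6 + 13 + 12 + 11 = 68.
Each receives 5.1 × 68 / 7 = 49.54 from the pooled fund.
Alex keeps 13 − 13 = 0, so Alex's payoff is 0 + 49.54 = 49.54.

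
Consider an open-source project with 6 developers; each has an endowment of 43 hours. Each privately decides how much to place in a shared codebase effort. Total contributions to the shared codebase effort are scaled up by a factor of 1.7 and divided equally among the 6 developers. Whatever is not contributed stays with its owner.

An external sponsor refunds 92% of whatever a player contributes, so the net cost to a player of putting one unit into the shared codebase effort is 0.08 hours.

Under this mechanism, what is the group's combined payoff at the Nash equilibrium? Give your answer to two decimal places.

675.96 hours

The effective private return per unit is now (1.7/6) / 0.08 = 3.5417 > 1, so every player's dominant strategy flips to full contribution.
So the Nash equilibrium is full contribution by all 6; the group earns 6 × (43 × 0.92 + 1.7 × 43) = 675.96.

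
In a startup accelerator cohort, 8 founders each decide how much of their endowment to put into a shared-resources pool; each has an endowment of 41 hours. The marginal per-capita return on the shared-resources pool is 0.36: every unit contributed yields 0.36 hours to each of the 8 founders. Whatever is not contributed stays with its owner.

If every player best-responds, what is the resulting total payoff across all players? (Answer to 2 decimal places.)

328.00 hours

The private return per contributed unit is 0.36 < 1, so contributing 0 is dominant for every player. At the Nash equilibrium everyone keeps their 41, and the group total is 8 × 41 = 328.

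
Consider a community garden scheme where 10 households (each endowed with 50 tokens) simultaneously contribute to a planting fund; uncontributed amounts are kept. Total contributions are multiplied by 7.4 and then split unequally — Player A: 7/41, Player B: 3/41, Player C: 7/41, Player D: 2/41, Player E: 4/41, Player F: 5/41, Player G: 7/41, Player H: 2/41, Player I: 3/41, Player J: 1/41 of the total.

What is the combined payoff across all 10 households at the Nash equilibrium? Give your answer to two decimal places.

Player j's private return per contributed unit is 7.4 × (j's share). Contributing is weakly dominant for j when that share is at least 1/7.4 = 0.1351, and contributing 0 is dominant otherwise.
Player A, Player C and Player G clear that bar, contributing 50 each; the remaining 7 contribute 0. Total contributed: 150.
The planting fund pays out 7.4 × 150 = 1110.00 in total (split across the unequal shares, but the aggregate is all that matters for the group sum).
The 7 free-riders keep 50 each, adding 350. Group total = 350 + 1110.00 = 1460.00.

1460.00 tokens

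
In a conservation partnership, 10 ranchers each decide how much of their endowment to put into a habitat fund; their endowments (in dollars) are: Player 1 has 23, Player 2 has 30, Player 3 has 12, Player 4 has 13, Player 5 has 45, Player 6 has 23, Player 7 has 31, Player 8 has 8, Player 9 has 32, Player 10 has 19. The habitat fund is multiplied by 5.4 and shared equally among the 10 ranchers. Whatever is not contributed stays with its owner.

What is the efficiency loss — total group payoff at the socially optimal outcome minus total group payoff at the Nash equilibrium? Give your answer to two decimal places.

The private return per contributed unit is 5.4/10 = 0.5400 < 1 for every player regardless of endowment, so the Nash equilibrium is zero contribution and the group total is Σ E_j = 23 + 30 + 12 + 13 + 45 + 23 + 31 + 8 + 32 + 19 = 236.
Each contributed unit returns 5.400 to the group, so the social optimum is full contribution by everyone: group total = 5.400 × 236 = 1274.40.
Efficiency loss = (5.400 − 1) × 236 = 1038.40.

1038.40 dollars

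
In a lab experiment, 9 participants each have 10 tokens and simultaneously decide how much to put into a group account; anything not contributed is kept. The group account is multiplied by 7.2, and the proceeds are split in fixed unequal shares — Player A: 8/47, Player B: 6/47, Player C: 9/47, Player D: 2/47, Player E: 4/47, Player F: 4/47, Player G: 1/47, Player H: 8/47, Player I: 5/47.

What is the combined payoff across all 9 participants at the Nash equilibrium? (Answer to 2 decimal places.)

276.00 tokens

For player j, contributing a unit is worthwhile iff 7.2 × (j's share) ≥ 1, i.e. iff j's share is at least 0.1389.
Player A, Player C and Player H clear that bar, contributing 10 each; the remaining 6 contribute 0. Total contributed: 30.
The group account pays out 7.2 × 30 = 216.00 in total (split across the unequal shares, but the aggregate is all that matters for the group sum).
The 6 free-riders keep 10 each, adding 60. Group total = 60 + 216.00 = 276.00.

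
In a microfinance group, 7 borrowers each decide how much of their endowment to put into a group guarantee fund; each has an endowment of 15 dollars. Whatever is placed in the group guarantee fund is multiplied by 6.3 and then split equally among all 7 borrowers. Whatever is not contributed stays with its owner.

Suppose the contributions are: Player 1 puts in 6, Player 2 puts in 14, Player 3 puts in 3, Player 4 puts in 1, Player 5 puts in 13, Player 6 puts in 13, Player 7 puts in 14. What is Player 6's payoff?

Total contributed: 6 + 14 + 3 + 1 + 13 + 13 + 14 = 64.
Each receives 6.3 × 64 / 7 = 57.60 from the group guarantee fund.
Player 6 keeps 15 − 13 = 2, so Player 6's payoff is 2 + 57.60 = 59.60.

59.60 dollars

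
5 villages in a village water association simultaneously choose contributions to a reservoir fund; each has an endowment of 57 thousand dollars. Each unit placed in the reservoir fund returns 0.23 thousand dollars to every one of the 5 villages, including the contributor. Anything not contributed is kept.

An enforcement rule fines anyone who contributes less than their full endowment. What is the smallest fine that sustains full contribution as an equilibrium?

Given the others contribute fully, the best deviation is to contribute 0 (any partial contribution still incurs the fine and gives up units whose private return 0.23 is below 1).
Deviating from 57 to 0 saves 57 thousand dollars but forfeits the deviator's share of the drop in the reservoir fund: 0.23 × 57 = 13.11.
So the deviation gain is 57 − 13.11 = 43.89, and the fine must be at least 43.89 thousand dollars to wipe it out.

43.89 thousand dollars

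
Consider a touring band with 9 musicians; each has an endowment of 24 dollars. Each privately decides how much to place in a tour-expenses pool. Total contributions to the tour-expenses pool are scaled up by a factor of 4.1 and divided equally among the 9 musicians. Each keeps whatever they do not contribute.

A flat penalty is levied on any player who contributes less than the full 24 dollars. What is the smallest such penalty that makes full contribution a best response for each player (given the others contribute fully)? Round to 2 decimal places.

Given the others contribute fully, the best deviation is to contribute 0 (any partial contribution still incurs the fine and gives up units whose private return 0.4556 is below 1).
Deviating from 24 to 0 saves 24 dollars but forfeits the deviator's share of the drop in the tour-expenses pool: 4.1/9 × 24 = 10.93.
So the deviation gain is 24 − 10.93 = 13.07, and the fine must be at least 13.07 dollars to wipe it out.

13.07 dollars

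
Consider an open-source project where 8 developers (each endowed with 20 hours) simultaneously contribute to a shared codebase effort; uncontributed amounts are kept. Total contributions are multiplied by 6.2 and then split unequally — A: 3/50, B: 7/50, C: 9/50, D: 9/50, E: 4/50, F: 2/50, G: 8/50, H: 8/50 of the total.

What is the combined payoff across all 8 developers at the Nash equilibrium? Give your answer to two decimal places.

Each unit j contributes comes back to j as 6.2 × (j's share), so j prefers to contribute only if that share exceeds 1/6.2 = 0.1613; otherwise keeping the unit dominates.
C and D are above the threshold, contributing 20 each; the remaining 6 contribute 0. Total contributed: 40.
The shared codebase effort pays out 6.2 × 40 = 248.00 in total (split across the unequal shares, but the aggregate is all that matters for the group sum).
The 6 free-riders keep 20 each, adding 120. Group total = 120 + 248.00 = 368.00.

368.00 hours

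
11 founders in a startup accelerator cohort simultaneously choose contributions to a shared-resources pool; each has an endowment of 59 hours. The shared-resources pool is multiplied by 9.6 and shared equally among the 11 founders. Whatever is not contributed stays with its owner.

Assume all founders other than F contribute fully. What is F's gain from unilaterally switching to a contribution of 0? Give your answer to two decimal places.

7.51 hours

Switching from a contribution of 59 to 0 lets F keep an extra 59 hours, but lowers the shared-resources pool by 59, which costs F their own share of that drop: 9.6/11 × 59 = 51.49.
Net gain = 59 − 51.49 = 7.51. The private return per contributed unit (0.8727) is below 1, so free-riding is indeed the best response regardless of what the others do.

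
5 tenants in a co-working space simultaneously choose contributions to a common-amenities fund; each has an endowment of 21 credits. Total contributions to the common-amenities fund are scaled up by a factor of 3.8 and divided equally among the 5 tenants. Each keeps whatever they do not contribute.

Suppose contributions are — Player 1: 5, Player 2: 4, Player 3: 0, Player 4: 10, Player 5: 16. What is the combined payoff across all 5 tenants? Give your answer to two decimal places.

203.00 credits

Total contributed: 5 + 4 + 0 + 10 + 16 = 35; total kept: 5 × 21 − 35 = 70.
The common-amenities fund pays out 3.8 × 35 = 133.00 in aggregate.
Group total = 70 + 133.00 = 203.00.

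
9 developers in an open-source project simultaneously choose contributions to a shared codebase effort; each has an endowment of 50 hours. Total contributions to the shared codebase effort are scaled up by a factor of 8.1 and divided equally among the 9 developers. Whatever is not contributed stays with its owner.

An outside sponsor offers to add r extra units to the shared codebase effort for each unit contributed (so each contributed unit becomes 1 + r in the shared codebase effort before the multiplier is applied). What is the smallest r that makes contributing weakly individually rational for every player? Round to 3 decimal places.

With matching at rate r, one contributed unit becomes (1 + r) in the shared codebase effort and returns 8.1 × (1 + r) / 9 to the contributor.
Setting this equal to 1: 1 + r = 9/8.1 = 1.1111.
So the minimum matching rate is r = 1.1111 − 1 = 0.111.

0.111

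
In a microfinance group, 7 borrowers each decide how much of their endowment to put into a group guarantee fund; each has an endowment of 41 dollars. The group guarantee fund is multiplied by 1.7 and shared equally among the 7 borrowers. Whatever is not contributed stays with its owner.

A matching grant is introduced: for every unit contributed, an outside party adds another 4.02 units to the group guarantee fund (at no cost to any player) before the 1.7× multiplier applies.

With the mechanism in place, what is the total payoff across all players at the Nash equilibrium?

Under the mechanism each unit contributed yields 1.7 × 5.02 / 7 = 1.2191 back to its contributor per unit of net cost, which exceeds 1, making full contribution the dominant choice for everyone.
At the Nash equilibrium everyone contributes 41. Group total payoff = 1.7 × 5.02 × 287 = 2449.26.

2449.26 dollars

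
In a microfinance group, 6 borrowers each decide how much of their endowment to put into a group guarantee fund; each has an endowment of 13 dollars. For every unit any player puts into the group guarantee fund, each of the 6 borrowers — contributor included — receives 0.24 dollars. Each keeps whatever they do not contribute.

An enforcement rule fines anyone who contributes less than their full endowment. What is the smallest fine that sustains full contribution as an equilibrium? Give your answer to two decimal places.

Given the others contribute fully, the best deviation is to contribute 0 (any partial contribution still incurs the fine and gives up units whose private return 0.24 is below 1).
Deviating from 13 to 0 saves 13 dollars but forfeits the deviator's share of the drop in the group guarantee fund: 0.24 × 13 = 3.12.
So the deviation gain is 13 − 3.12 = 9.88, and the fine must be at least 9.88 dollars to wipe it out.

9.88 dollars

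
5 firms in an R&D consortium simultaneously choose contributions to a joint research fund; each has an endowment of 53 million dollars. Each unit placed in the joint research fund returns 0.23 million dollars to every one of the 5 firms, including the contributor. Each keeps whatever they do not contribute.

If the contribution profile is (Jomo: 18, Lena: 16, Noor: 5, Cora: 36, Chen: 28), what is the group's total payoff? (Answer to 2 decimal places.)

280.45 million dollars

Total contributed: 18 + 16 + 5 + 36 + 28 = 103; total kept: 5 × 53 − 103 = 162.
The joint research fund pays out 0.23 × 5 × 103 = 118.45 in aggregate.
Group total = 162 + 118.45 = 280.45.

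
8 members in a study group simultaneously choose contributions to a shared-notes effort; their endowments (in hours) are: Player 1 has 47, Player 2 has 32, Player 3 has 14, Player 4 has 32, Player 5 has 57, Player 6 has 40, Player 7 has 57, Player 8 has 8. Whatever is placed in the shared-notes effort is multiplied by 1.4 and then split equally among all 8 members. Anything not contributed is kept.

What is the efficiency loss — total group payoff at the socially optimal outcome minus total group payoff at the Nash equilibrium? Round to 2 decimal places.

The private return per contributed unit is 1.4/8 = 0.1750 < 1 for every player regardless of endowment, so the Nash equilibrium is zero contribution and the group total is Σ E_j = 47 + 32 + 14 + 32 + 57 + 40 + 57 + 8 = 287.
Each contributed unit returns 1.400 to the group, so the social optimum is full contribution by everyone: group total = 1.400 × 287 = 401.80.
Efficiency loss = (1.400 − 1) × 287 = 114.80.

114.80 hours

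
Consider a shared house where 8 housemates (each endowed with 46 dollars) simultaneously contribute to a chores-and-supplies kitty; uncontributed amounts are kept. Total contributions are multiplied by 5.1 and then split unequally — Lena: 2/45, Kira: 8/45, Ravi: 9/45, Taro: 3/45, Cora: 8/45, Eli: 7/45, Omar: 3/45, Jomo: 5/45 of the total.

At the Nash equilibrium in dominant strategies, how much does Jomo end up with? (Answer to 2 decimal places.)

72.07 dollars

Each unit j contributes comes back to j as 5.1 × (j's share), so j prefers to contribute only if that share exceeds 1/5.1 = 0.1961; otherwise keeping the unit dominates.
The only share above 0.1961 is Ravi's 9/45, contributing 46; the remaining 7 contribute 0. Total contributed: 46.
Jomo keeps 46 and receives 5.1 × 46 × 5/45 = 26.07 from the chores-and-supplies kitty, for a payoff of 72.07.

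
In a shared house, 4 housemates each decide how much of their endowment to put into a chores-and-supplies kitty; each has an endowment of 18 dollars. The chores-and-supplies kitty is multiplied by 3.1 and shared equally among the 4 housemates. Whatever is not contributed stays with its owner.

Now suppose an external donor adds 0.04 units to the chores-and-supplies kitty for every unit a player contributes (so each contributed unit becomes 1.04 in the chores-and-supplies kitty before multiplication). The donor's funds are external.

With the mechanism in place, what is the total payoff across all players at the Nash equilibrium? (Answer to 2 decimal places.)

72.00 dollars

The effective private return is 3.1 × 1.04 / 4 = 0.8060, which is still under 1, so the mechanism doesn't change anyone's dominant strategy: zero contribution.
At the Nash equilibrium no one contributes; group total payoff = 4 × 18 = 72.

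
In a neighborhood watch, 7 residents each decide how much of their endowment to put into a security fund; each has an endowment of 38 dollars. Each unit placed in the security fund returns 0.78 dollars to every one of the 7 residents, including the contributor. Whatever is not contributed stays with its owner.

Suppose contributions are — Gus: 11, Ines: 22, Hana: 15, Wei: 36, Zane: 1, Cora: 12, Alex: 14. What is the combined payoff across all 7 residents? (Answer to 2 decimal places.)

Total contributed: 11 + 22 + 15 + 36 + 1 + 12 + 14 = 111; total kept: 7 × 38 − 111 = 155.
The security fund pays out 0.78 × 7 × 111 = 606.06 in aggregate.
Group total = 155 + 606.06 = 761.06.

761.06 dollars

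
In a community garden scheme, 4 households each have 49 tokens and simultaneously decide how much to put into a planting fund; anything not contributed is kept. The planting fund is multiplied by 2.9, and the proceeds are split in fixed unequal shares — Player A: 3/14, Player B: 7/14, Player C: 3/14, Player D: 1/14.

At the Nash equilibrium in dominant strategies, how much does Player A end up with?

For player j, contributing a unit is worthwhile iff 2.9 × (j's share) ≥ 1, i.e. iff j's share is at least 0.3448.
Player B alone (share 7/14) is above the threshold, contributing 49; the remaining 3 contribute 0. Total contributed: 49.
Player A keeps 49 and receives 2.9 × 49 × 3/14 = 30.45 from the planting fund, for a payoff of 79.45.

79.45 tokens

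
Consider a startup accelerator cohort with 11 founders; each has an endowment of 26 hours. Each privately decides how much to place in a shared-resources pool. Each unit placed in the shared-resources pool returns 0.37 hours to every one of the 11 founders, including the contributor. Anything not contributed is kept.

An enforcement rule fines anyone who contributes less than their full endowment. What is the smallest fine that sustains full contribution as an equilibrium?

16.38 hours

Given the others contribute fully, the best deviation is to contribute 0 (any partial contribution still incurs the fine and gives up units whose private return 0.37 is below 1).
Deviating from 26 to 0 saves 26 hours but forfeits the deviator's share of the drop in the shared-resources pool: 0.37 × 26 = 9.62.
So the deviation gain is 26 − 9.62 = 16.38, and the fine must be at least 16.38 hours to wipe it out.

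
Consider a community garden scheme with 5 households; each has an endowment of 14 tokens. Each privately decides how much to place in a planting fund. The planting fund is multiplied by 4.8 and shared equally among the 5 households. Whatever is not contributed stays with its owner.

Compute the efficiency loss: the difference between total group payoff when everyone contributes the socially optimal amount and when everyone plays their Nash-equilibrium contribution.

Each contributed unit returns 4.8/5 = 0.9600 to its contributor — below 1 — so contributing 0 is dominant for every player. At the Nash equilibrium everyone keeps their 14, and the group total is 5 × 14 = 70.
Each contributed unit returns 4.800 to the group as a whole (0.9600 to each of 5 players), which exceeds 1, so the social optimum is full contribution: group total = 4.800 × 70 = 336.00.
Efficiency loss = 336.00 − 70 = 266.00.

266.00 tokens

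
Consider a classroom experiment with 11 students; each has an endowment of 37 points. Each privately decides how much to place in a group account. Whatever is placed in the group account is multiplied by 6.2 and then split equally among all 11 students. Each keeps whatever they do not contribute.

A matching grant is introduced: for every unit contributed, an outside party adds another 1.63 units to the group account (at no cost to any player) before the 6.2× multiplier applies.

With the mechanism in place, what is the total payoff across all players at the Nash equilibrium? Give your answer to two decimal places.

6636.54 points

The effective private return per unit is now 6.2 × 2.63 / 11 = 1.4824 > 1, so every player's dominant strategy flips to full contribution.
At the Nash equilibrium everyone contributes 37. Group total payoff = 6.2 × 2.63 × 407 = 6636.54.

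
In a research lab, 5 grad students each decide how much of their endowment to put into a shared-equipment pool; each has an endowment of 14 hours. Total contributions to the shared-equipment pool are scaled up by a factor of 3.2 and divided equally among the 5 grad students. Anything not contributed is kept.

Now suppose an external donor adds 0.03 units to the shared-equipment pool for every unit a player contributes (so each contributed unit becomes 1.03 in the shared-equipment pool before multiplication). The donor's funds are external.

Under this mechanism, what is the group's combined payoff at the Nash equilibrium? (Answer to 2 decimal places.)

70.00 hours

The effective private return is 3.2 × 1.03 / 5 = 0.6592, which is still under 1, so the mechanism doesn't change anyone's dominant strategy: zero contribution.
At the Nash equilibrium no one contributes; group total payoff = 5 × 14 = 70.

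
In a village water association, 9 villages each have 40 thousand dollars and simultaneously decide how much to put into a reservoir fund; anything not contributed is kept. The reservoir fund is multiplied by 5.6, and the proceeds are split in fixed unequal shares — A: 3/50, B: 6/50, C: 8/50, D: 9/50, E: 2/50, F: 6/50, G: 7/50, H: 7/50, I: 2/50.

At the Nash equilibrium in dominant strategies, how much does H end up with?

71.36 thousand dollars

Player j's private return per contributed unit is 5.6 × (j's share). Contributing is weakly dominant for j when that share is at least 1/5.6 = 0.1786, and contributing 0 is dominant otherwise.
D alone (share 9/50) is above the threshold, contributing 40; the remaining 8 contribute 0. Total contributed: 40.
H keeps 40 and receives 5.6 × 40 × 7/50 = 31.36 from the reservoir fund, for a payoff of 71.36.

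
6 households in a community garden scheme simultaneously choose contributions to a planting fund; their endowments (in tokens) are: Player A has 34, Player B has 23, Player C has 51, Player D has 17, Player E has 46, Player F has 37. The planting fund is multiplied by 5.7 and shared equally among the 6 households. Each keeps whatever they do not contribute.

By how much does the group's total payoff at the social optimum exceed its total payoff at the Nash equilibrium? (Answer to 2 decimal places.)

The private return per contributed unit is 5.7/6 = 0.9500 < 1 for every player regardless of endowment, so the Nash equilibrium is zero contribution and the group total is Σ E_j = 34 + 23 + 51 + 17 + 46 + 37 = 208.
Each contributed unit returns 5.700 to the group, so the social optimum is full contribution by everyone: group total = 5.700 × 208 = 1185.60.
Efficiency loss = (5.700 − 1) × 208 = 977.60.

977.60 tokens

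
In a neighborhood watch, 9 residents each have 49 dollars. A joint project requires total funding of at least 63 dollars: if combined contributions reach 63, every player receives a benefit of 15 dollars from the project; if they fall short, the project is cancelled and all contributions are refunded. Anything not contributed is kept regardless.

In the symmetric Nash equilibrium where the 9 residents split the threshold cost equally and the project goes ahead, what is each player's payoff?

Equal share of the threshold: 63/9 = 7.
At this profile no one gains by cutting their contribution: any cut drops the total below 63, the project is cancelled, contributions are refunded, and the deviator ends with 49, which is less than 49 − 7 + 15 = 57. Contributing more than 7 just wastes the excess. So contributing exactly 7 is a best response.
Each player's payoff: 49 − 7 + 15 = 57.

57 dollars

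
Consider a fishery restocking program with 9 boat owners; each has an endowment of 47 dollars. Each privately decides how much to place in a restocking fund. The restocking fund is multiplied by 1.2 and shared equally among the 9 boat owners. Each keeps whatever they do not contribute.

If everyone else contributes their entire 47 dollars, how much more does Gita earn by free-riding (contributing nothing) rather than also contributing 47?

40.73 dollars

Switching from a contribution of 47 to 0 lets Gita keep an extra 47 dollars, but lowers the restocking fund by 47, which costs Gita their own share of that drop: 1.2/9 × 47 = 6.27.
Net gain = 47 − 6.27 = 40.73. The private return per contributed unit (0.1333) is below 1, so free-riding is indeed the best response regardless of what the others do.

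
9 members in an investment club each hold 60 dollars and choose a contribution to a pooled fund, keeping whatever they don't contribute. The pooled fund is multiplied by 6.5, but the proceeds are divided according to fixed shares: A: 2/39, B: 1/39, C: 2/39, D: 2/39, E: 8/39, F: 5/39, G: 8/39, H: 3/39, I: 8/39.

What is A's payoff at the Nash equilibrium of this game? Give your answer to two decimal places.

Player j's private return per contributed unit is 6.5 × (j's share). Contributing is weakly dominant for j when that share is at least 1/6.5 = 0.1538, and contributing 0 is dominant otherwise.
The shares above 0.1538 belong to E, G and I, contributing 60 each; the remaining 6 contribute 0. Total contributed: 180.
A keeps 60 and receives 6.5 × 180 × 2/39 = 60.00 from the pooled fund, for a payoff of 120.00.

120.00 dollars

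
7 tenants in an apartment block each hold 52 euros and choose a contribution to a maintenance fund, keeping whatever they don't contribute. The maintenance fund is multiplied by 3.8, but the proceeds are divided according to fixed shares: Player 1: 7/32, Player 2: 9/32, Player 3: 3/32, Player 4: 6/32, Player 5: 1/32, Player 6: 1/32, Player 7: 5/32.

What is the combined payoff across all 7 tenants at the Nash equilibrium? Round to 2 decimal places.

A player with share s gets back 3.8·s per unit contributed, so full contribution is dominant for anyone with s > 1/3.8 = 0.2632 and zero contribution is dominant for anyone below.
Player 2 alone (share 9/32) is above the threshold, contributing 52; the remaining 6 contribute 0. Total contributed: 52.
The maintenance fund pays out 3.8 × 52 = 197.60 in total (split across the unequal shares, but the aggregate is all that matters for the group sum).
The 6 free-riders keep 52 each, adding 312. Group total = 312 + 197.60 = 509.60.

509.60 euros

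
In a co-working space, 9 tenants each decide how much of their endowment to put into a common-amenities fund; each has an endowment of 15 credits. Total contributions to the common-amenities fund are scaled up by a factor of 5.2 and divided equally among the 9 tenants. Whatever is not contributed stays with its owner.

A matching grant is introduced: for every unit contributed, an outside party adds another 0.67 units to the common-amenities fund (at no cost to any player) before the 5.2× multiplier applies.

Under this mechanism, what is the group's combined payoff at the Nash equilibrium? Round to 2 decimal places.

135.00 credits

With the mechanism, a contributed unit returns 5.2 × 1.67 / 9 = 0.9649 per unit of net cost — still below 1 — so contributing 0 remains dominant for every player.
Everyone keeps their endowment and the group total is 9 × 15 = 135.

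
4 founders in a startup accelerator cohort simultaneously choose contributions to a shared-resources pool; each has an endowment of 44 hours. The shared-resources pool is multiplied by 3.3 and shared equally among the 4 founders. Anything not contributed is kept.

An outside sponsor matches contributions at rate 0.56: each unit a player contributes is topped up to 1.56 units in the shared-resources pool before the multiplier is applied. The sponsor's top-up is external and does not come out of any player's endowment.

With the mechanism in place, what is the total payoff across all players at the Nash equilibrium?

906.05 hours

With the mechanism, a contributed unit returns 3.3 × 1.56 / 4 = 1.2870 per unit of net cost to the contributor — now above 1 — so contributing fully is weakly dominant for every player.
At the Nash equilibrium everyone contributes 44. Group total payoff = 3.3 × 1.56 × 176 = 906.05.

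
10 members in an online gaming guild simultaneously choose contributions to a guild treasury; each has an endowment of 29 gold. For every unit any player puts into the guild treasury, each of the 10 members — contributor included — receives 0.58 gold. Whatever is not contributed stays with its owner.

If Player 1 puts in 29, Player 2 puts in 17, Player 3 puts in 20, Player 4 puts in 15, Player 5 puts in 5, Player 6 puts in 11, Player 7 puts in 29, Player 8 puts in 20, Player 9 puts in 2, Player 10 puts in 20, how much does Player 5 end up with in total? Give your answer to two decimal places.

121.44 gold

Total contributed: 29 + 17 + 20 + 15 + 5 + 11 + 29 + 20 + 2 + 20 = 168.
Each receives 0.58 × 168 = 97.44 from the guild treasury.
Player 5 keeps 29 − 5 = 24, so Player 5's payoff is 24 + 97.44 = 121.44.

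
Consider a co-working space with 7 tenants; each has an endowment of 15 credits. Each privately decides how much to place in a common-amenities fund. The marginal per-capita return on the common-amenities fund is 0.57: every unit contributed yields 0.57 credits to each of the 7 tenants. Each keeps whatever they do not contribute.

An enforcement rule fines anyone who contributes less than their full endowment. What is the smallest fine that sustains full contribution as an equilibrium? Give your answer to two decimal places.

6.45 credits

Given the others contribute fully, the best deviation is to contribute 0 (any partial contribution still incurs the fine and gives up units whose private return 0.57 is below 1).
Deviating from 15 to 0 saves 15 credits but forfeits the deviator's share of the drop in the common-amenities fund: 0.57 × 15 = 8.55.
So the deviation gain is 15 − 8.55 = 6.45, and the fine must be at least 6.45 credits to wipe it out.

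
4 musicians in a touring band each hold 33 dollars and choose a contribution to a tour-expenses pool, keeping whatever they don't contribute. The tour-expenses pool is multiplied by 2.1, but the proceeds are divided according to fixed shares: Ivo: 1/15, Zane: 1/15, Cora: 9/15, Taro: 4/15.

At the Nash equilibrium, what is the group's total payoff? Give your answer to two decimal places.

Each unit j contributes comes back to j as 2.1 × (j's share), so j prefers to contribute only if that share exceeds 1/2.1 = 0.4762; otherwise keeping the unit dominates.
Cora alone (share 9/15) is above the threshold, contributing 33; the remaining 3 contribute 0. Total contributed: 33.
The tour-expenses pool pays out 2.1 × 33 = 69.30 in total (split across the unequal shares, but the aggregate is all that matters for the group sum).
The 3 free-riders keep 33 each, adding 99. Group total = 99 + 69.30 = 168.30.

168.30 dollars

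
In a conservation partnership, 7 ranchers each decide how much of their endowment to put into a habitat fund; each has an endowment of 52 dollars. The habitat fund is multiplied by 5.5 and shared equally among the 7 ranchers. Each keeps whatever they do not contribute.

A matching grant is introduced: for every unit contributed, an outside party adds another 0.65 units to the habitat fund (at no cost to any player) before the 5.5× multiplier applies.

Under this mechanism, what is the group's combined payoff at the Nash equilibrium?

3303.30 dollars

With the mechanism, a contributed unit returns 5.5 × 1.65 / 7 = 1.2964 per unit of net cost to the contributor — now above 1 — so contributing fully is weakly dominant for every player.
At the Nash equilibrium everyone contributes 52. Group total payoff = 5.5 × 1.65 × 364 = 3303.30.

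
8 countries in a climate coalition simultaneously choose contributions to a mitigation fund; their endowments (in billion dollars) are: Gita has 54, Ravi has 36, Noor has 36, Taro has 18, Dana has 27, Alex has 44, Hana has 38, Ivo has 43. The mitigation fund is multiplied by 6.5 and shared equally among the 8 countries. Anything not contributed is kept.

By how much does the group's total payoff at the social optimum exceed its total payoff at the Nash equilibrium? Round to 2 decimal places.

The private return per contributed unit is 6.5/8 = 0.8125 < 1 for every player regardless of endowment, so the Nash equilibrium is zero contribution and the group total is Σ E_j = 54 + 36 + 36 + 18 + 27 + 44 + 38 + 43 = 296.
Each contributed unit returns 6.500 to the group, so the social optimum is full contribution by everyone: group total = 6.500 × 296 = 1924.00.
Efficiency loss = (6.500 − 1) × 296 = 1628.00.

1628.00 billion dollars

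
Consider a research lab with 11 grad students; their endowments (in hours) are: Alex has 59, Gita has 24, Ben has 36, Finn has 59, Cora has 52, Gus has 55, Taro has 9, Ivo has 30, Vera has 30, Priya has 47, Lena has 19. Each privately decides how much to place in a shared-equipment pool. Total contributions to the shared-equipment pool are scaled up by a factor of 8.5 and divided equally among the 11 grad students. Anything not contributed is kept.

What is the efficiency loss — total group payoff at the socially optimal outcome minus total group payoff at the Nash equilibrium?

The private return per contributed unit is 8.5/11 = 0.7727 < 1 for every player regardless of endowment, so the Nash equilibrium is zero contribution and the group total is Σ E_j = 59 + 24 + 36 + 59 + 52 + 55 + 9 + 30 + 30 + 47 + 19 = 420.
Each contributed unit returns 8.500 to the group, so the social optimum is full contribution by everyone: group total = 8.500 × 420 = 3570.00.
Efficiency loss = (8.500 − 1) × 420 = 3150.00.

3150.00 hours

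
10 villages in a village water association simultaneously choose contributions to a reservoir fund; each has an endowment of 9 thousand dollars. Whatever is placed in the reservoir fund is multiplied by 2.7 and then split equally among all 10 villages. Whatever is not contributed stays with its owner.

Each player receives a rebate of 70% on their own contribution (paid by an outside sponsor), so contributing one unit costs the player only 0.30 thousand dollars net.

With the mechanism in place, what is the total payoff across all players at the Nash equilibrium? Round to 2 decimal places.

90.00 thousand dollars

The effective private return is (2.7/10) / 0.30 = 0.9000, which is still under 1, so the mechanism doesn't change anyone's dominant strategy: zero contribution.
At the Nash equilibrium no one contributes; group total payoff = 10 × 9 = 90.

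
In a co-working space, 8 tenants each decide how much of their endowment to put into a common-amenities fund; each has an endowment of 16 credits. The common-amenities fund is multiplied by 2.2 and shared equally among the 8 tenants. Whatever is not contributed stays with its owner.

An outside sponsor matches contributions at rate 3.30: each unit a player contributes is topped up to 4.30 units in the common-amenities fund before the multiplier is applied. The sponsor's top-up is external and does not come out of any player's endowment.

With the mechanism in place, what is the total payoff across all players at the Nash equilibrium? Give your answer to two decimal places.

1210.88 credits

With the mechanism, a contributed unit returns 2.2 × 4.30 / 8 = 1.1825 per unit of net cost to the contributor — now above 1 — so contributing fully is weakly dominant for every player.
So the Nash equilibrium is full contribution by all 8; the group earns 2.2 × 4.30 × 128 = 1210.88.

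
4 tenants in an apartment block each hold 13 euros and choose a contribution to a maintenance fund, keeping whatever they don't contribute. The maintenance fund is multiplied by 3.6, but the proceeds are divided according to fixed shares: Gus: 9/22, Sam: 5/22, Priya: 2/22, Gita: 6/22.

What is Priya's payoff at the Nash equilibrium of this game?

Each unit j contributes comes back to j as 3.6 × (j's share), so j prefers to contribute only if that share exceeds 1/3.6 = 0.2778; otherwise keeping the unit dominates.
The only share above 0.2778 is Gus's 9/22, contributing 13; the remaining 3 contribute 0. Total contributed: 13.
Priya keeps 13 and receives 3.6 × 13 × 2/22 = 4.25 from the maintenance fund, for a payoff of 17.25.

17.25 euros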